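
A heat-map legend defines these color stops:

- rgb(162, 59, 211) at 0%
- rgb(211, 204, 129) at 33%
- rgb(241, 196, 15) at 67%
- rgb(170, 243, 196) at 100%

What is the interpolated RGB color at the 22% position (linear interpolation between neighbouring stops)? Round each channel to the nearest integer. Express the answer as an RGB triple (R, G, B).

(195, 156, 156)

22% lies between the 0% and 33% stops, so the local fraction is t = (22 − 0)/(33 − 0) = 22/33 ≈ 0.6667.
R = 162 + 0.6667 × (211 − 162) = 194.668 → 195
G = 59 + 0.6667 × (204 − 59) = 155.671 → 156
B = 211 + 0.6667 × (129 − 211) = 156.331 → 156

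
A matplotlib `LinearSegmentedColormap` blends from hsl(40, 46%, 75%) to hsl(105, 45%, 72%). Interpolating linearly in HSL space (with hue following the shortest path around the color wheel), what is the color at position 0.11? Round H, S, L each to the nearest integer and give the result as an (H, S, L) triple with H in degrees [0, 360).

(47, 46, 75)

Hue arc: Δh = 105 − 40 = 65° (|Δh| ≤ 180, already the shorter path).
H = 40 + 0.11 × (65) = 47.15 → 47°
S = 46 + 0.11 × (45 − 46) = 45.89 → 46%
L = 75 + 0.11 × (72 − 75) = 74.67 → 75%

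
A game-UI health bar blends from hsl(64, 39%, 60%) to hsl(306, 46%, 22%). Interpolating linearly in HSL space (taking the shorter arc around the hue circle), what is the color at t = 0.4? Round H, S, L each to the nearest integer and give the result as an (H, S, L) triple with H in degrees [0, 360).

Hue: 306 − 64 = 242°, but |242| > 180 so the shorter arc goes the other way: Δh = 242 − 360 = -118°.
H = 64 + 0.4 × (-118) = 16.8 → 17°
S = 39 + 0.4 × (46 − 39) = 41.8 → 42%
L = 60 + 0.4 × (22 − 60) = 44.8 → 45%

(17, 42, 45)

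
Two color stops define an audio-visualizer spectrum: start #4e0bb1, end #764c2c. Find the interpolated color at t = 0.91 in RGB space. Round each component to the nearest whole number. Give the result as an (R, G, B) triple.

(114, 70, 56)

#4e0bb1 → (78, 11, 177); #764c2c → (118, 76, 44).
R = 78 + 0.91 × (118 − 78) = 78 + 0.91 × 40 = 114.4 → 114
G = 11 + 0.91 × (76 − 11) = 11 + 0.91 × 65 = 70.15 → 70
B = 177 + 0.91 × (44 − 177) = 177 + 0.91 × -133 = 55.97 → 56
So the blended color is (114, 70, 56), about #724638.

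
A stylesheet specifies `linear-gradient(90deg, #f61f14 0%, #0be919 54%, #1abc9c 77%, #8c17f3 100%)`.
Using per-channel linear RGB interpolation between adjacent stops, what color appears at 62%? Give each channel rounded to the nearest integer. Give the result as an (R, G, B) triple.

62% lies between the 54% and 77% stops, so the local fraction is t = (62 − 54)/(77 − 54) = 8/23 ≈ 0.3478.
#0be919 → (11, 233, 25); #1abc9c → (26, 188, 156).
R = 11 + 0.3478 × (26 − 11) = 16.217 → 16
G = 233 + 0.3478 × (188 − 233) = 217.349 → 217
B = 25 + 0.3478 × (156 − 25) = 70.562 → 71

(16, 217, 71)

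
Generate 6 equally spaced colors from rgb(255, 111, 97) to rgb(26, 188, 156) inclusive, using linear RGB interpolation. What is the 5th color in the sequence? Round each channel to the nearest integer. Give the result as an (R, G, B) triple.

With 6 swatches and endpoints inclusive, swatch 5 sits at t = (5 − 1)/(6 − 1) = 4/5 ≈ 0.8.
R = 255 + 0.8 × (26 − 255) = 71.8 → 72
G = 111 + 0.8 × (188 − 111) = 172.6 → 173
B = 97 + 0.8 × (156 − 97) = 144.2 → 144

(72, 173, 144)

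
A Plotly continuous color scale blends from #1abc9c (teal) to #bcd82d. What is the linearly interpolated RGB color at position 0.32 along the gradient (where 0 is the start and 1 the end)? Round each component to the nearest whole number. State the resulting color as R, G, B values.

(78, 197, 120)

#1abc9c → (26, 188, 156); #bcd82d → (188, 216, 45).
R = 26 + 0.32 × (188 − 26) = 26 + 0.32 × 162 = 77.84 → 78
G = 188 + 0.32 × (216 − 188) = 188 + 0.32 × 28 = 196.96 → 197
B = 156 + 0.32 × (45 − 156) = 156 + 0.32 × -111 = 120.48 → 120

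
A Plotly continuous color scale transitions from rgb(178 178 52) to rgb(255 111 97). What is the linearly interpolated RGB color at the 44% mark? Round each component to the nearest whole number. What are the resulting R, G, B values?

44% corresponds to t = 0.44.
R = 178 + 0.44 × (255 − 178) = 178 + 0.44 × 77 = 211.88 → 212
G = 178 + 0.44 × (111 − 178) = 178 + 0.44 × -67 = 148.52 → 149
B = 52 + 0.44 × (97 − 52) = 52 + 0.44 × 45 = 71.8 → 72

(212, 149, 72)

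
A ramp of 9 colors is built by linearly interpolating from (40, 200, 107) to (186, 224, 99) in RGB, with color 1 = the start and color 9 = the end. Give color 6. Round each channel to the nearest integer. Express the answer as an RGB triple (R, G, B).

With 9 swatches and endpoints inclusive, swatch 6 sits at t = (6 − 1)/(9 − 1) = 5/8 ≈ 0.625.
R = 40 + 0.625 × (186 − 40) = 131.25 → 131
G = 200 + 0.625 × (224 − 200) = 215 → 215
B = 107 + 0.625 × (99 − 107) = 102 → 102

(131, 215, 102)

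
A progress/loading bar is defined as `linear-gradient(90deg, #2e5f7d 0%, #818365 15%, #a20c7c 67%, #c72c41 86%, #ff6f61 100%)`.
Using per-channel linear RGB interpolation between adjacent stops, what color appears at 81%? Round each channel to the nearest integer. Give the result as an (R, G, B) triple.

(189, 36, 81)

81% lies between the 67% and 86% stops, so the local fraction is t = (81 − 67)/(86 − 67) = 14/19 ≈ 0.7368.
#a20c7c → (162, 12, 124); #c72c41 → (199, 44, 65).
R = 162 + 0.7368 × (199 − 162) = 189.262 → 189
G = 12 + 0.7368 × (44 − 12) = 35.578 → 36
B = 124 + 0.7368 × (65 − 124) = 80.529 → 81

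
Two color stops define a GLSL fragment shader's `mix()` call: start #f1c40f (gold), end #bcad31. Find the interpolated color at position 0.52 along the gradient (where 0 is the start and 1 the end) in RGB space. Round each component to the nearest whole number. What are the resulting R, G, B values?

#f1c40f → (241, 196, 15); #bcad31 → (188, 173, 49).
R = 241 + 0.52 × (188 − 241) = 241 + 0.52 × -53 = 213.44 → 213
G = 196 + 0.52 × (173 − 196) = 196 + 0.52 × -23 = 184.04 → 184
B = 15 + 0.52 × (49 − 15) = 15 + 0.52 × 34 = 32.68 → 33

(213, 184, 33)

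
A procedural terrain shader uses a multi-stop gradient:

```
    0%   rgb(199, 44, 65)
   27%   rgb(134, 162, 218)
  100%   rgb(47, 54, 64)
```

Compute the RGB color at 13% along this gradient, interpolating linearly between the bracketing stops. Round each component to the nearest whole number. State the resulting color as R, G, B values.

(168, 101, 139)

13% lies between the 0% and 27% stops, so the local fraction is t = (13 − 0)/(27 − 0) = 13/27 ≈ 0.4815.
R = 199 + 0.4815 × (134 − 199) = 167.702 → 168
G = 44 + 0.4815 × (162 − 44) = 100.817 → 101
B = 65 + 0.4815 × (218 − 65) = 138.669 → 139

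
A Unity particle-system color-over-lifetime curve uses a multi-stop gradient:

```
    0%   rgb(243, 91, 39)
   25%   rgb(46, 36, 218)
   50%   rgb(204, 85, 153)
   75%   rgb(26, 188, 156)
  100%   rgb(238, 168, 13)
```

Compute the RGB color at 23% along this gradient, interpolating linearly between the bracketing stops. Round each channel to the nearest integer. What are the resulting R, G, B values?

23% lies between the 0% and 25% stops, so the local fraction is t = (23 − 0)/(25 − 0) = 23/25 ≈ 0.92.
R = 243 + 0.92 × (46 − 243) = 61.76 → 62
G = 91 + 0.92 × (36 − 91) = 40.4 → 40
B = 39 + 0.92 × (218 − 39) = 203.68 → 204

(62, 40, 204)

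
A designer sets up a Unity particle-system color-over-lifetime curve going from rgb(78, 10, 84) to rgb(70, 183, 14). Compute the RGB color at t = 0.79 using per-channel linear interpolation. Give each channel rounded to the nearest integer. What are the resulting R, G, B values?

(72, 147, 29)

R = 78 + 0.79 × (70 − 78) = 78 + 0.79 × -8 = 71.68 → 72
G = 10 + 0.79 × (183 − 10) = 10 + 0.79 × 173 = 146.67 → 147
B = 84 + 0.79 × (14 − 84) = 84 + 0.79 × -70 = 28.7 → 29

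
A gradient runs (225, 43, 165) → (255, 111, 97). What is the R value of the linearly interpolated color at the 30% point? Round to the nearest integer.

234

R = 225 + 0.3 × (255 − 225) = 234 → 234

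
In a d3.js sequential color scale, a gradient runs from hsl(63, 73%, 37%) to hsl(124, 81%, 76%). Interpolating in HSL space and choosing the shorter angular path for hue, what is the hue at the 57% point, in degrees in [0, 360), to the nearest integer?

98

Hue arc: Δh = 124 − 63 = 61° (|Δh| ≤ 180, already the shorter path).
H = 63 + 0.57 × (61) = 97.77 → 98°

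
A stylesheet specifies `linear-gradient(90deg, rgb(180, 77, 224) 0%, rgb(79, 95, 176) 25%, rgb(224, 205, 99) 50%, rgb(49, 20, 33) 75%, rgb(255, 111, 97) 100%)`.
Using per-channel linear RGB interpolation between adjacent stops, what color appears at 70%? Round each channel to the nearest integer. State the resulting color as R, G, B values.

(84, 57, 46)

70% lies between the 50% and 75% stops, so the local fraction is t = (70 − 50)/(75 − 50) = 20/25 ≈ 0.8.
R = 224 + 0.8 × (49 − 224) = 84 → 84
G = 205 + 0.8 × (20 − 205) = 57 → 57
B = 99 + 0.8 × (33 − 99) = 46.2 → 46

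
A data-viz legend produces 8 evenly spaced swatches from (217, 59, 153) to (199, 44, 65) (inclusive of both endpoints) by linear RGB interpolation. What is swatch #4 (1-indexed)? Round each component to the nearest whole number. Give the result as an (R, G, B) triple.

With 8 swatches and endpoints inclusive, swatch 4 sits at t = (4 − 1)/(8 − 1) = 3/7 ≈ 0.4286.
R = 217 + 0.4286 × (199 − 217) = 209.285 → 209
G = 59 + 0.4286 × (44 − 59) = 52.571 → 53
B = 153 + 0.4286 × (65 − 153) = 115.283 → 115

(209, 53, 115)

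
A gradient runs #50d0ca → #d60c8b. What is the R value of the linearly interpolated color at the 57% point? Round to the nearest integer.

R₁ = 80 (from #50d0ca), R₂ = 214 (from #d60c8b).
R = 80 + 0.57 × (214 − 80) = 156.38 → 156

156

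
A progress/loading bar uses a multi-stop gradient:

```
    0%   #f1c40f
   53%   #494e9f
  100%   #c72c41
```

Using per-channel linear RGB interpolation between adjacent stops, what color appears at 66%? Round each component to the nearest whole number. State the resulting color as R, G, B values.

(108, 69, 133)

66% lies between the 53% and 100% stops, so the local fraction is t = (66 − 53)/(100 − 53) = 13/47 ≈ 0.2766.
#494e9f → (73, 78, 159); #c72c41 → (199, 44, 65).
R = 73 + 0.2766 × (199 − 73) = 107.852 → 108
G = 78 + 0.2766 × (44 − 78) = 68.596 → 69
B = 159 + 0.2766 × (65 − 159) = 133 → 133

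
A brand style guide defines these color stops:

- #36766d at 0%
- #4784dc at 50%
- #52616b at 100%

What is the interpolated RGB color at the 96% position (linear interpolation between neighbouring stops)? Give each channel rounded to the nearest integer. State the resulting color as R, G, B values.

(81, 100, 116)

96% lies between the 50% and 100% stops, so the local fraction is t = (96 − 50)/(100 − 50) = 46/50 ≈ 0.92.
#4784dc → (71, 132, 220); #52616b → (82, 97, 107).
R = 71 + 0.92 × (82 − 71) = 81.12 → 81
G = 132 + 0.92 × (97 − 132) = 99.8 → 100
B = 220 + 0.92 × (107 − 220) = 116.04 → 116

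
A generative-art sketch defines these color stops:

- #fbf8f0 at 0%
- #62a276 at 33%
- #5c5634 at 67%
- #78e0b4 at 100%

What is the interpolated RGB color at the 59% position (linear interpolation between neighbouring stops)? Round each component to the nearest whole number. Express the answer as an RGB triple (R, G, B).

59% lies between the 33% and 67% stops, so the local fraction is t = (59 − 33)/(67 − 33) = 26/34 ≈ 0.7647.
#62a276 → (98, 162, 118); #5c5634 → (92, 86, 52).
R = 98 + 0.7647 × (92 − 98) = 93.412 → 93
G = 162 + 0.7647 × (86 − 162) = 103.883 → 104
B = 118 + 0.7647 × (52 − 118) = 67.53 → 68

(93, 104, 68)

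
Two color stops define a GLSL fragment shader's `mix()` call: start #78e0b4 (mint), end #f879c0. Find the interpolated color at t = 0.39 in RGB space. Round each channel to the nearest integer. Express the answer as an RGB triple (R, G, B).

(170, 184, 185)

#78e0b4 → (120, 224, 180); #f879c0 → (248, 121, 192).
R = 120 + 0.39 × (248 − 120) = 120 + 0.39 × 128 = 169.92 → 170
G = 224 + 0.39 × (121 − 224) = 224 + 0.39 × -103 = 183.83 → 184
B = 180 + 0.39 × (192 − 180) = 180 + 0.39 × 12 = 184.68 → 185
So the blended color is (170, 184, 185), about #aab8b9.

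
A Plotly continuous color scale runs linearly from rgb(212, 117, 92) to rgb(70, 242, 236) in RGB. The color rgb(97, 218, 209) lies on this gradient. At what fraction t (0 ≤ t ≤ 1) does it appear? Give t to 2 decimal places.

Invert the lerp on the B channel (largest span, 144): t = (209 − 92) / (236 − 92) = 117/144 = 0.8125.
Check on R: (97 − 212)/(70 − 212) = 0.8099 ✓

0.81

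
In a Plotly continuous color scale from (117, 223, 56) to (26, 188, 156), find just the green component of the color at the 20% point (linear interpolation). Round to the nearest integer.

216

G = 223 + 0.2 × (188 − 223) = 216 → 216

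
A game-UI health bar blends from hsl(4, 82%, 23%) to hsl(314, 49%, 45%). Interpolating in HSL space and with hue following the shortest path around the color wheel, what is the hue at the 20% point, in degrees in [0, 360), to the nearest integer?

Hue: 314 − 4 = 310°, but |310| > 180 so the shorter arc goes the other way: Δh = 310 − 360 = -50°.
H = 4 + 0.2 × (-50) = -6 → -6 → -6 mod 360 = 354°

354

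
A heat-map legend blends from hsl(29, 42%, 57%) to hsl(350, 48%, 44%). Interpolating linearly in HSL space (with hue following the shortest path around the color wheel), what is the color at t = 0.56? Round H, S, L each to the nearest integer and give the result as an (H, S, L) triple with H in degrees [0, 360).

(7, 45, 50)

Hue: 350 − 29 = 321°, but |321| > 180 so the shorter arc goes the other way: Δh = 321 − 360 = -39°.
H = 29 + 0.56 × (-39) = 7.16 → 7°
S = 42 + 0.56 × (48 − 42) = 45.36 → 45%
L = 57 + 0.56 × (44 − 57) = 49.72 → 50%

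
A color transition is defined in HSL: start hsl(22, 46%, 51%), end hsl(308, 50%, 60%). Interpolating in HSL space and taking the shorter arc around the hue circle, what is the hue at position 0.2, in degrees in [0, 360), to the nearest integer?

7

Hue: 308 − 22 = 286°, but |286| > 180 so the shorter arc goes the other way: Δh = 286 − 360 = -74°.
H = 22 + 0.2 × (-74) = 7.2 → 7°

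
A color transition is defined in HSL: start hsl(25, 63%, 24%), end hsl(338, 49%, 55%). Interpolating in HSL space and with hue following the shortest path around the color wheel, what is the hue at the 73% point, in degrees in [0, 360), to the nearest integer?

351

Hue: 338 − 25 = 313°, but |313| > 180 so the shorter arc goes the other way: Δh = 313 − 360 = -47°.
H = 25 + 0.73 × (-47) = -9.31 → -9 → -9 mod 360 = 351°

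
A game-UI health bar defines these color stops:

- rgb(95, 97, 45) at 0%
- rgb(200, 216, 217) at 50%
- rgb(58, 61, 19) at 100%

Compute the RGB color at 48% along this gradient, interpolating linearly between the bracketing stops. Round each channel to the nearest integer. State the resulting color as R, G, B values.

(196, 211, 210)

48% lies between the 0% and 50% stops, so the local fraction is t = (48 − 0)/(50 − 0) = 48/50 ≈ 0.96.
R = 95 + 0.96 × (200 − 95) = 195.8 → 196
G = 97 + 0.96 × (216 − 97) = 211.24 → 211
B = 45 + 0.96 × (217 − 45) = 210.12 → 210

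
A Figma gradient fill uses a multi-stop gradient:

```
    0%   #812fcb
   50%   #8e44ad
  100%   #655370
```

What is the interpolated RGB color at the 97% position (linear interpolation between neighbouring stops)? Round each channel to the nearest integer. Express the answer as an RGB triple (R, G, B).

97% lies between the 50% and 100% stops, so the local fraction is t = (97 − 50)/(100 − 50) = 47/50 ≈ 0.94.
#8e44ad → (142, 68, 173); #655370 → (101, 83, 112).
R = 142 + 0.94 × (101 − 142) = 103.46 → 103
G = 68 + 0.94 × (83 − 68) = 82.1 → 82
B = 173 + 0.94 × (112 − 173) = 115.66 → 116

(103, 82, 116)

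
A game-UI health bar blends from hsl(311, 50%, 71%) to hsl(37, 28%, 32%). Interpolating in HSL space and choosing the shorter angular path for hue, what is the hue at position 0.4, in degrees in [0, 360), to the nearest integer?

Hue: 37 − 311 = -274°, but |-274| > 180 so the shorter arc goes the other way: Δh = -274 + 360 = 86°.
H = 311 + 0.4 × (86) = 345.4 → 345°

345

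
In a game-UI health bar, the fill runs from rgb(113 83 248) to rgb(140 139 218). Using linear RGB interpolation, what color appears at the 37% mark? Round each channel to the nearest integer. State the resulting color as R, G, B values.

(123, 104, 237)

37% corresponds to t = 0.37.
R = 113 + 0.37 × (140 − 113) = 113 + 0.37 × 27 = 122.99 → 123
G = 83 + 0.37 × (139 − 83) = 83 + 0.37 × 56 = 103.72 → 104
B = 248 + 0.37 × (218 − 248) = 248 + 0.37 × -30 = 236.9 → 237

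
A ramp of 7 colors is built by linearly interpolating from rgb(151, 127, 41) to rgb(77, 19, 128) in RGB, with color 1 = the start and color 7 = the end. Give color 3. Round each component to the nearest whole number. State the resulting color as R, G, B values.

With 7 swatches and endpoints inclusive, swatch 3 sits at t = (3 − 1)/(7 − 1) = 2/6 ≈ 0.3333.
R = 151 + 0.3333 × (77 − 151) = 126.336 → 126
G = 127 + 0.3333 × (19 − 127) = 91.004 → 91
B = 41 + 0.3333 × (128 − 41) = 69.997 → 70

(126, 91, 70)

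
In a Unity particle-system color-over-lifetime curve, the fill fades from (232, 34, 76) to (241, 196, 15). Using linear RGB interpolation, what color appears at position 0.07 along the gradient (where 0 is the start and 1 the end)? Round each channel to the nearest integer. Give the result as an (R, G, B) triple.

R = 232 + 0.07 × (241 − 232) = 232 + 0.07 × 9 = 232.63 → 233
G = 34 + 0.07 × (196 − 34) = 34 + 0.07 × 162 = 45.34 → 45
B = 76 + 0.07 × (15 − 76) = 76 + 0.07 × -61 = 71.73 → 72
So the blended color is (233, 45, 72), about #e92d48.

(233, 45, 72)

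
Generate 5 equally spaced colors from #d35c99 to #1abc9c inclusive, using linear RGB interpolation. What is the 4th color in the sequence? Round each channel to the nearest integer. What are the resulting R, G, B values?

With 5 swatches and endpoints inclusive, swatch 4 sits at t = (4 − 1)/(5 − 1) = 3/4 ≈ 0.75.
#d35c99 → (211, 92, 153); #1abc9c → (26, 188, 156).
R = 211 + 0.75 × (26 − 211) = 72.25 → 72
G = 92 + 0.75 × (188 − 92) = 164 → 164
B = 153 + 0.75 × (156 − 153) = 155.25 → 155

(72, 164, 155)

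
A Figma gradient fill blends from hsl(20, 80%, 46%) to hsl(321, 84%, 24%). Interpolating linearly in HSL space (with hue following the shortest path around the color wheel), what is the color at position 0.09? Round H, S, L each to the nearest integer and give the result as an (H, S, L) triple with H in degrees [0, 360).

(15, 80, 44)

Hue: 321 − 20 = 301°, but |301| > 180 so the shorter arc goes the other way: Δh = 301 − 360 = -59°.
H = 20 + 0.09 × (-59) = 14.69 → 15°
S = 80 + 0.09 × (84 − 80) = 80.36 → 80%
L = 46 + 0.09 × (24 − 46) = 44.02 → 44%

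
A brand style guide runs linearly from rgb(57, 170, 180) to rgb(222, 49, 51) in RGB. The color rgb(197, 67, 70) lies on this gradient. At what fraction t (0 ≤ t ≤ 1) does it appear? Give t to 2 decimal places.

0.85

Invert the lerp on the R channel (largest span, 165): t = (197 − 57) / (222 − 57) = 140/165 = 0.84848.
Check on G: (67 − 170)/(49 − 170) = 0.8512 ✓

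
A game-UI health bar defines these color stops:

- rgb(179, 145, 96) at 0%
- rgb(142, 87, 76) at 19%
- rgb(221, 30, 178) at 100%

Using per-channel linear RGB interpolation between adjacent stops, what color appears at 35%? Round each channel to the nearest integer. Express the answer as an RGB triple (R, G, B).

(158, 76, 96)

35% lies between the 19% and 100% stops, so the local fraction is t = (35 − 19)/(100 − 19) = 16/81 ≈ 0.1975.
R = 142 + 0.1975 × (221 − 142) = 157.602 → 158
G = 87 + 0.1975 × (30 − 87) = 75.743 → 76
B = 76 + 0.1975 × (178 − 76) = 96.145 → 96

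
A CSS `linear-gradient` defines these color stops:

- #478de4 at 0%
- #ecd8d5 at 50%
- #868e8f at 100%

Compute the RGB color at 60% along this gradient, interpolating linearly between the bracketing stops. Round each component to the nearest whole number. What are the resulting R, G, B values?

60% lies between the 50% and 100% stops, so the local fraction is t = (60 − 50)/(100 − 50) = 10/50 ≈ 0.2.
#ecd8d5 → (236, 216, 213); #868e8f → (134, 142, 143).
R = 236 + 0.2 × (134 − 236) = 215.6 → 216
G = 216 + 0.2 × (142 − 216) = 201.2 → 201
B = 213 + 0.2 × (143 − 213) = 199 → 199

(216, 201, 199)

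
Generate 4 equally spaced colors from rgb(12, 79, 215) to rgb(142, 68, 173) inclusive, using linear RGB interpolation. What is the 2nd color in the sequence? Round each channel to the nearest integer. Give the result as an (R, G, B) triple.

(55, 75, 201)

With 4 swatches and endpoints inclusive, swatch 2 sits at t = (2 − 1)/(4 − 1) = 1/3 ≈ 0.3333.
R = 12 + 0.3333 × (142 − 12) = 55.329 → 55
G = 79 + 0.3333 × (68 − 79) = 75.334 → 75
B = 215 + 0.3333 × (173 − 215) = 201.001 → 201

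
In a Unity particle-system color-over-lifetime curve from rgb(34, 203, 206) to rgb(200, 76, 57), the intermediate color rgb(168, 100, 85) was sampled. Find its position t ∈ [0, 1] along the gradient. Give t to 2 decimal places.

0.81

Invert the lerp on the R channel (largest span, 166): t = (168 − 34) / (200 − 34) = 134/166 = 0.80723.
Check on G: (100 − 203)/(76 − 203) = 0.811 ✓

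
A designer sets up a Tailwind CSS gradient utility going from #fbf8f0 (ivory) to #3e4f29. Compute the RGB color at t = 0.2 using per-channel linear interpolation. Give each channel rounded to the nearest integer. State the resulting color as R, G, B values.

#fbf8f0 → (251, 248, 240); #3e4f29 → (62, 79, 41).
R = 251 + 0.2 × (62 − 251) = 251 + 0.2 × -189 = 213.2 → 213
G = 248 + 0.2 × (79 − 248) = 248 + 0.2 × -169 = 214.2 → 214
B = 240 + 0.2 × (41 − 240) = 240 + 0.2 × -199 = 200.2 → 200
So the blended color is (213, 214, 200), about #d5d6c8.

(213, 214, 200)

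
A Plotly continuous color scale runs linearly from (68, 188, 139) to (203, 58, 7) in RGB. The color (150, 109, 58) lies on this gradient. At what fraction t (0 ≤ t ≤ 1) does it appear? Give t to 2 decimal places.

Invert the lerp on the R channel (largest span, 135): t = (150 − 68) / (203 − 68) = 82/135 = 0.60741.
Check on G: (109 − 188)/(58 − 188) = 0.6077 ✓

0.61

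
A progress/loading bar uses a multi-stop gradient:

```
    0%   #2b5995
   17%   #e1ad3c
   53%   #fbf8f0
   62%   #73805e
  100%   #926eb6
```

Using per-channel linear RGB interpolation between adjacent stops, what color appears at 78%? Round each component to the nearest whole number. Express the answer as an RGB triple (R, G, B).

(128, 120, 131)

78% lies between the 62% and 100% stops, so the local fraction is t = (78 − 62)/(100 − 62) = 16/38 ≈ 0.4211.
#73805e → (115, 128, 94); #926eb6 → (146, 110, 182).
R = 115 + 0.4211 × (146 − 115) = 128.054 → 128
G = 128 + 0.4211 × (110 − 128) = 120.42 → 120
B = 94 + 0.4211 × (182 − 94) = 131.057 → 131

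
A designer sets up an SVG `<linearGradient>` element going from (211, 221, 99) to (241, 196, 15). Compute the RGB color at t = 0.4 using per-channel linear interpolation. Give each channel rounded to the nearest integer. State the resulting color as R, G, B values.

R = 211 + 0.4 × (241 − 211) = 211 + 0.4 × 30 = 223 → 223
G = 221 + 0.4 × (196 − 221) = 221 + 0.4 × -25 = 211 → 211
B = 99 + 0.4 × (15 − 99) = 99 + 0.4 × -84 = 65.4 → 65
So the blended color is (223, 211, 65), about #dfd341.

(223, 211, 65)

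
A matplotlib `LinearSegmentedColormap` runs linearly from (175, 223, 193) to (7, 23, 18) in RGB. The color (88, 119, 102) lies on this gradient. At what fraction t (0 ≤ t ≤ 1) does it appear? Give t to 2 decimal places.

Invert the lerp on the G channel (largest span, 200): t = (119 − 223) / (23 − 223) = -104/-200 = 0.52.
Check on R: (88 − 175)/(7 − 175) = 0.5179 ✓

0.52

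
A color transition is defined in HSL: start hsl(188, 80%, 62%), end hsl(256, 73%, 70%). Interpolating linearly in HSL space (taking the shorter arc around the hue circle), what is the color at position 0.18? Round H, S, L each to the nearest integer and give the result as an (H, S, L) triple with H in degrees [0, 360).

(200, 79, 63)

Hue arc: Δh = 256 − 188 = 68° (|Δh| ≤ 180, already the shorter path).
H = 188 + 0.18 × (68) = 200.24 → 200°
S = 80 + 0.18 × (73 − 80) = 78.74 → 79%
L = 62 + 0.18 × (70 − 62) = 63.44 → 63%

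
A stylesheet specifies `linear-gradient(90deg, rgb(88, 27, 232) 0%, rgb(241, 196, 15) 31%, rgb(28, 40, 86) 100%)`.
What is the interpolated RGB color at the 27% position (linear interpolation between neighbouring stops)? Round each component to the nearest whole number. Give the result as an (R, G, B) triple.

27% lies between the 0% and 31% stops, so the local fraction is t = (27 − 0)/(31 − 0) = 27/31 ≈ 0.871.
R = 88 + 0.871 × (241 − 88) = 221.263 → 221
G = 27 + 0.871 × (196 − 27) = 174.199 → 174
B = 232 + 0.871 × (15 − 232) = 42.993 → 43

(221, 174, 43)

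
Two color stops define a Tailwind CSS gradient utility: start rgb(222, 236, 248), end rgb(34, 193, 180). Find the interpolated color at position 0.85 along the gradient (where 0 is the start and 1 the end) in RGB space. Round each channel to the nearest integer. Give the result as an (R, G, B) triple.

R = 222 + 0.85 × (34 − 222) = 222 + 0.85 × -188 = 62.2 → 62
G = 236 + 0.85 × (193 − 236) = 236 + 0.85 × -43 = 199.45 → 199
B = 248 + 0.85 × (180 − 248) = 248 + 0.85 × -68 = 190.2 → 190

(62, 199, 190)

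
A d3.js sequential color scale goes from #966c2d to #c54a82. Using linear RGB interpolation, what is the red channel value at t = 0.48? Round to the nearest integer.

173

R₁ = 150 (from #966c2d), R₂ = 197 (from #c54a82).
R = 150 + 0.48 × (197 − 150) = 172.56 → 173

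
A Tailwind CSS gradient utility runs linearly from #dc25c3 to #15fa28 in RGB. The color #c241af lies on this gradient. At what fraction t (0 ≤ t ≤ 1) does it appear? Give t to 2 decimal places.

0.13

Invert the lerp on the G channel (largest span, 213): t = (65 − 37) / (250 − 37) = 28/213 = 0.13146.
Check on R: (194 − 220)/(21 − 220) = 0.1307 ✓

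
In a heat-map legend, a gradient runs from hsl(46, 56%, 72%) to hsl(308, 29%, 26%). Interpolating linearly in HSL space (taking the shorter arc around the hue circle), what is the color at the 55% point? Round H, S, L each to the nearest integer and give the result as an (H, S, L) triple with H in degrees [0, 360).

(352, 41, 47)

Hue: 308 − 46 = 262°, but |262| > 180 so the shorter arc goes the other way: Δh = 262 − 360 = -98°.
H = 46 + 0.55 × (-98) = -7.9 → -8 → -8 mod 360 = 352°
S = 56 + 0.55 × (29 − 56) = 41.15 → 41%
L = 72 + 0.55 × (26 − 72) = 46.7 → 47%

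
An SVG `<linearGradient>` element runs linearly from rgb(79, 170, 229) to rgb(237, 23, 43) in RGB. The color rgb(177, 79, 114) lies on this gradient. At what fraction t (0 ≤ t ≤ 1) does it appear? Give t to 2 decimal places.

Invert the lerp on the B channel (largest span, 186): t = (114 − 229) / (43 − 229) = -115/-186 = 0.61828.
Check on R: (177 − 79)/(237 − 79) = 0.6203 ✓

0.62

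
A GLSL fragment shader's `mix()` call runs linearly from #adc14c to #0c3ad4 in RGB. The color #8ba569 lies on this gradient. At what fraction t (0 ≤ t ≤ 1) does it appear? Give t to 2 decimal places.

0.21

Invert the lerp on the R channel (largest span, 161): t = (139 − 173) / (12 − 173) = -34/-161 = 0.21118.
Check on G: (165 − 193)/(58 − 193) = 0.2074 ✓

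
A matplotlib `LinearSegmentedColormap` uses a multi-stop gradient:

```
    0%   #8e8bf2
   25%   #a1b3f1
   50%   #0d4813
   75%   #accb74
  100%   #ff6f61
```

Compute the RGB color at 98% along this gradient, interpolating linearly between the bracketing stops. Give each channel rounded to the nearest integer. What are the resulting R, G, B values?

98% lies between the 75% and 100% stops, so the local fraction is t = (98 − 75)/(100 − 75) = 23/25 ≈ 0.92.
#accb74 → (172, 203, 116); #ff6f61 → (255, 111, 97).
R = 172 + 0.92 × (255 − 172) = 248.36 → 248
G = 203 + 0.92 × (111 − 203) = 118.36 → 118
B = 116 + 0.92 × (97 − 116) = 98.52 → 99

(248, 118, 99)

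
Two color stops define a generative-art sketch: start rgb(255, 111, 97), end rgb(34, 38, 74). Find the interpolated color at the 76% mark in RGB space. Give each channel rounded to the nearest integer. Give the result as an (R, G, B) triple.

(87, 56, 80)

76% corresponds to t = 0.76.
R = 255 + 0.76 × (34 − 255) = 255 + 0.76 × -221 = 87.04 → 87
G = 111 + 0.76 × (38 − 111) = 111 + 0.76 × -73 = 55.52 → 56
B = 97 + 0.76 × (74 − 97) = 97 + 0.76 × -23 = 79.52 → 80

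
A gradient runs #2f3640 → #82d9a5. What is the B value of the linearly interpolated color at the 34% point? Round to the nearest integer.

B₁ = 64 (from #2f3640), B₂ = 165 (from #82d9a5).
B = 64 + 0.34 × (165 − 64) = 98.34 → 98

98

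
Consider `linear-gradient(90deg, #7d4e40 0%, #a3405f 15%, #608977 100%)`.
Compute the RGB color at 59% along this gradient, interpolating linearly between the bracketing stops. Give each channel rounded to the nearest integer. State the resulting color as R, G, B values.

(128, 102, 107)

59% lies between the 15% and 100% stops, so the local fraction is t = (59 − 15)/(100 − 15) = 44/85 ≈ 0.5176.
#a3405f → (163, 64, 95); #608977 → (96, 137, 119).
R = 163 + 0.5176 × (96 − 163) = 128.321 → 128
G = 64 + 0.5176 × (137 − 64) = 101.785 → 102
B = 95 + 0.5176 × (119 − 95) = 107.422 → 107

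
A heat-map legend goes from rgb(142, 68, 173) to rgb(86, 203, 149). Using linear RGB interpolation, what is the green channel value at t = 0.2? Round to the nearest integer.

G = 68 + 0.2 × (203 − 68) = 95 → 95

95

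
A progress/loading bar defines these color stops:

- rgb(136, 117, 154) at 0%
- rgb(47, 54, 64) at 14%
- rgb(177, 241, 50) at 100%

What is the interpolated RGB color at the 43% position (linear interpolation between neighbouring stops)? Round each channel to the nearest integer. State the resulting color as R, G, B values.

(91, 117, 59)

43% lies between the 14% and 100% stops, so the local fraction is t = (43 − 14)/(100 − 14) = 29/86 ≈ 0.3372.
R = 47 + 0.3372 × (177 − 47) = 90.836 → 91
G = 54 + 0.3372 × (241 − 54) = 117.056 → 117
B = 64 + 0.3372 × (50 − 64) = 59.279 → 59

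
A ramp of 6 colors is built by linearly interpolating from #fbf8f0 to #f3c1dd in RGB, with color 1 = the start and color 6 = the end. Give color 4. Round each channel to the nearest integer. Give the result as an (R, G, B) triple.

(246, 215, 229)

With 6 swatches and endpoints inclusive, swatch 4 sits at t = (4 − 1)/(6 − 1) = 3/5 ≈ 0.6.
#fbf8f0 → (251, 248, 240); #f3c1dd → (243, 193, 221).
R = 251 + 0.6 × (243 − 251) = 246.2 → 246
G = 248 + 0.6 × (193 − 248) = 215 → 215
B = 240 + 0.6 × (221 − 240) = 228.6 → 229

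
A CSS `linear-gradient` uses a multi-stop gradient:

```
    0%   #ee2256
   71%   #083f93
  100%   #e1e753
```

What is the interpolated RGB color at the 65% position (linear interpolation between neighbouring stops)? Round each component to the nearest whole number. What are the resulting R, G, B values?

(27, 61, 142)

65% lies between the 0% and 71% stops, so the local fraction is t = (65 − 0)/(71 − 0) = 65/71 ≈ 0.9155.
#ee2256 → (238, 34, 86); #083f93 → (8, 63, 147).
R = 238 + 0.9155 × (8 − 238) = 27.435 → 27
G = 34 + 0.9155 × (63 − 34) = 60.549 → 61
B = 86 + 0.9155 × (147 − 86) = 141.846 → 142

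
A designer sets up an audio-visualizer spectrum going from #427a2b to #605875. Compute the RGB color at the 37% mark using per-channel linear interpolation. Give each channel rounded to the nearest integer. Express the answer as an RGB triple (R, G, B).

(77, 109, 70)

#427a2b → (66, 122, 43); #605875 → (96, 88, 117).
37% corresponds to t = 0.37.
R = 66 + 0.37 × (96 − 66) = 66 + 0.37 × 30 = 77.1 → 77
G = 122 + 0.37 × (88 − 122) = 122 + 0.37 × -34 = 109.42 → 109
B = 43 + 0.37 × (117 − 43) = 43 + 0.37 × 74 = 70.38 → 70
So the blended color is (77, 109, 70), about #4d6d46.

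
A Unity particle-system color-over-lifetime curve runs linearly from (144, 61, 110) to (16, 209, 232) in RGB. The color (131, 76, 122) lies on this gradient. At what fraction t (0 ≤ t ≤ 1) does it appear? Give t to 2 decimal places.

Invert the lerp on the G channel (largest span, 148): t = (76 − 61) / (209 − 61) = 15/148 = 0.10135.
Check on R: (131 − 144)/(16 − 144) = 0.1016 ✓

0.10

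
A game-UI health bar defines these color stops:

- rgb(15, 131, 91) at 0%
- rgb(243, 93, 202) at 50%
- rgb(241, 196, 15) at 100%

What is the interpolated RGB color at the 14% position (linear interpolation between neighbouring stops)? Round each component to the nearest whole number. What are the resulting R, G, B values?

(79, 120, 122)

14% lies between the 0% and 50% stops, so the local fraction is t = (14 − 0)/(50 − 0) = 14/50 ≈ 0.28.
R = 15 + 0.28 × (243 − 15) = 78.84 → 79
G = 131 + 0.28 × (93 − 131) = 120.36 → 120
B = 91 + 0.28 × (202 − 91) = 122.08 → 122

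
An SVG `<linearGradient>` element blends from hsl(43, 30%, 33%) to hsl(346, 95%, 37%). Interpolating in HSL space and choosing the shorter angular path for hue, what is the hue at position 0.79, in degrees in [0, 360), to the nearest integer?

Hue: 346 − 43 = 303°, but |303| > 180 so the shorter arc goes the other way: Δh = 303 − 360 = -57°.
H = 43 + 0.79 × (-57) = -2.03 → -2 → -2 mod 360 = 358°

358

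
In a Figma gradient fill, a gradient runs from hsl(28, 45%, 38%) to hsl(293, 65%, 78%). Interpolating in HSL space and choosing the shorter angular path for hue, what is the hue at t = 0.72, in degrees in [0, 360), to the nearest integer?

320

Hue: 293 − 28 = 265°, but |265| > 180 so the shorter arc goes the other way: Δh = 265 − 360 = -95°.
H = 28 + 0.72 × (-95) = -40.4 → -40 → -40 mod 360 = 320°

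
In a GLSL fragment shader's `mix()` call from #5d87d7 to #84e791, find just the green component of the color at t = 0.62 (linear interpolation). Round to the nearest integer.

195

G₁ = 135 (from #5d87d7), G₂ = 231 (from #84e791).
G = 135 + 0.62 × (231 − 135) = 194.52 → 195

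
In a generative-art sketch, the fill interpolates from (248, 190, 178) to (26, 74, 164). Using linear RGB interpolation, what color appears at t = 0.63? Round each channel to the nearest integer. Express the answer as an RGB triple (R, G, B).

R = 248 + 0.63 × (26 − 248) = 248 + 0.63 × -222 = 108.14 → 108
G = 190 + 0.63 × (74 − 190) = 190 + 0.63 × -116 = 116.92 → 117
B = 178 + 0.63 × (164 − 178) = 178 + 0.63 × -14 = 169.18 → 169

(108, 117, 169)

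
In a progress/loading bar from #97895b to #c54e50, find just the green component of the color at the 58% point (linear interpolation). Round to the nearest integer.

103

G₁ = 137 (from #97895b), G₂ = 78 (from #c54e50).
G = 137 + 0.58 × (78 − 137) = 102.78 → 103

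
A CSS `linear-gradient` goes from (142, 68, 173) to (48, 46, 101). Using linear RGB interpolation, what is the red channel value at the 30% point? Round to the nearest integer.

R = 142 + 0.3 × (48 − 142) = 113.8 → 114

114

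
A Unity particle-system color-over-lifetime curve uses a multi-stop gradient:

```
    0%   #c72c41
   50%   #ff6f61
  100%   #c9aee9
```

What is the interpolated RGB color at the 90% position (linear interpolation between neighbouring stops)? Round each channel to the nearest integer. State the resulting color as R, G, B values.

90% lies between the 50% and 100% stops, so the local fraction is t = (90 − 50)/(100 − 50) = 40/50 ≈ 0.8.
#ff6f61 → (255, 111, 97); #c9aee9 → (201, 174, 233).
R = 255 + 0.8 × (201 − 255) = 211.8 → 212
G = 111 + 0.8 × (174 − 111) = 161.4 → 161
B = 97 + 0.8 × (233 − 97) = 205.8 → 206

(212, 161, 206)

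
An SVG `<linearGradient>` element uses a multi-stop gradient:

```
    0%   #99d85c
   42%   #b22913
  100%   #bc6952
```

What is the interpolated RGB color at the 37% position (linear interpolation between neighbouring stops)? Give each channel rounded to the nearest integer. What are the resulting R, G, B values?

(175, 62, 28)

37% lies between the 0% and 42% stops, so the local fraction is t = (37 − 0)/(42 − 0) = 37/42 ≈ 0.881.
#99d85c → (153, 216, 92); #b22913 → (178, 41, 19).
R = 153 + 0.881 × (178 − 153) = 175.025 → 175
G = 216 + 0.881 × (41 − 216) = 61.825 → 62
B = 92 + 0.881 × (19 − 92) = 27.687 → 28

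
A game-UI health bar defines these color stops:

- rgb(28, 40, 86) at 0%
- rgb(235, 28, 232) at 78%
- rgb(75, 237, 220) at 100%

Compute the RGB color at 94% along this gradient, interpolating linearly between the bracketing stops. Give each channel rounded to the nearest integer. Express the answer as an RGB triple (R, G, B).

94% lies between the 78% and 100% stops, so the local fraction is t = (94 − 78)/(100 − 78) = 16/22 ≈ 0.7273.
R = 235 + 0.7273 × (75 − 235) = 118.632 → 119
G = 28 + 0.7273 × (237 − 28) = 180.006 → 180
B = 232 + 0.7273 × (220 − 232) = 223.272 → 223

(119, 180, 223)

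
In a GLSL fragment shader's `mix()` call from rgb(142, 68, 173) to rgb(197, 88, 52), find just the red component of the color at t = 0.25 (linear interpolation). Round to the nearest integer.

156

R = 142 + 0.25 × (197 − 142) = 155.75 → 156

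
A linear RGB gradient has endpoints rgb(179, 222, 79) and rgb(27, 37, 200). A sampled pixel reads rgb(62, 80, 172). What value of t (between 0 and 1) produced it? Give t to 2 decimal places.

Invert the lerp on the G channel (largest span, 185): t = (80 − 222) / (37 − 222) = -142/-185 = 0.76757.
Check on R: (62 − 179)/(27 − 179) = 0.7697 ✓

0.77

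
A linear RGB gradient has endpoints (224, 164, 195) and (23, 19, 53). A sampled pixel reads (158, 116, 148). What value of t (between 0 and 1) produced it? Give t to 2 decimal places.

0.33

Invert the lerp on the R channel (largest span, 201): t = (158 − 224) / (23 − 224) = -66/-201 = 0.32836.
Check on G: (116 − 164)/(19 − 164) = 0.331 ✓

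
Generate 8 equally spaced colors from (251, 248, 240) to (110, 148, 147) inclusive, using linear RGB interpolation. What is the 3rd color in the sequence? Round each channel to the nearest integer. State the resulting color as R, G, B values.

(211, 219, 213)

With 8 swatches and endpoints inclusive, swatch 3 sits at t = (3 − 1)/(8 − 1) = 2/7 ≈ 0.2857.
R = 251 + 0.2857 × (110 − 251) = 210.716 → 211
G = 248 + 0.2857 × (148 − 248) = 219.43 → 219
B = 240 + 0.2857 × (147 − 240) = 213.43 → 213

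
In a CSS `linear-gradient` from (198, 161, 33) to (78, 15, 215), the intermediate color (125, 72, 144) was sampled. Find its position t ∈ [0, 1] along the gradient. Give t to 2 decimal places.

0.61

Invert the lerp on the B channel (largest span, 182): t = (144 − 33) / (215 − 33) = 111/182 = 0.60989.
Check on R: (125 − 198)/(78 − 198) = 0.6083 ✓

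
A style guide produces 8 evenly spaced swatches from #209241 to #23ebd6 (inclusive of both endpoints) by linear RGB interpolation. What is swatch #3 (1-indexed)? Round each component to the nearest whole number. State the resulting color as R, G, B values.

With 8 swatches and endpoints inclusive, swatch 3 sits at t = (3 − 1)/(8 − 1) = 2/7 ≈ 0.2857.
#209241 → (32, 146, 65); #23ebd6 → (35, 235, 214).
R = 32 + 0.2857 × (35 − 32) = 32.857 → 33
G = 146 + 0.2857 × (235 − 146) = 171.427 → 171
B = 65 + 0.2857 × (214 − 65) = 107.569 → 108

(33, 171, 108)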